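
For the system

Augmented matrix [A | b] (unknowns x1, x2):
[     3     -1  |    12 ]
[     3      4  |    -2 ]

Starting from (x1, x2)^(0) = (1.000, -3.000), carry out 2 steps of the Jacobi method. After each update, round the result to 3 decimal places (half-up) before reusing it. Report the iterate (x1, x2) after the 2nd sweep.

Iteration 1:
  x1 = (12 - (-1)·-3.000) / (3) = 3.000
  x2 = (-2 - (3)·1.000) / (4) = -1.250
Iteration 2:
  x1 = (12 - (-1)·-1.250) / (3) = 3.583
  x2 = (-2 - (3)·3.000) / (4) = -2.750

(3.583, -2.750)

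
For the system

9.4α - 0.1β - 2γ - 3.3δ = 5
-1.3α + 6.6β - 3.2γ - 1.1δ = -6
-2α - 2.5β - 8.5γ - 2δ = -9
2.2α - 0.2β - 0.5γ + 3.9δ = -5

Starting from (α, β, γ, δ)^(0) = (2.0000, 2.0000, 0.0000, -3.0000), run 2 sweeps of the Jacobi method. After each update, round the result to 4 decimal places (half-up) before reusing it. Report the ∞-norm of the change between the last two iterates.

Iteration 1:
  α = (5 - (-0.1)·2.0000 - (-2)·0.0000 - (-3.3)·-3.0000) / (9.4) = -0.5000
  β = (-6 - (-1.3)·2.0000 - (-3.2)·0.0000 - (-1.1)·-3.0000) / (6.6) = -1.0152
  γ = (-9 - (-2)·2.0000 - (-2.5)·2.0000 - (-2)·-3.0000) / (-8.5) = 0.7059
  δ = (-5 - (2.2)·2.0000 - (-0.2)·2.0000 - (-0.5)·0.0000) / (3.9) = -2.3077
Iteration 2:
  α = (5 - (-0.1)·-1.0152 - (-2)·0.7059 - (-3.3)·-2.3077) / (9.4) = -0.1388
  β = (-6 - (-1.3)·-0.5000 - (-3.2)·0.7059 - (-1.1)·-2.3077) / (6.6) = -1.0499
  γ = (-9 - (-2)·-0.5000 - (-2.5)·-1.0152 - (-2)·-2.3077) / (-8.5) = 2.0180
  δ = (-5 - (2.2)·-0.5000 - (-0.2)·-1.0152 - (-0.5)·0.7059) / (3.9) = -0.9616
Change: (0.3612, -0.0347, 1.3121, 1.3461) → max |·| = 1.3461

1.3461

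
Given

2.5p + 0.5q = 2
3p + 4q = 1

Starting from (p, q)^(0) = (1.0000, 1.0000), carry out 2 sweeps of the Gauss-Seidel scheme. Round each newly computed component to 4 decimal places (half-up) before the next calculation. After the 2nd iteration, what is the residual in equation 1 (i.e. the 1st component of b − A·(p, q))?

Iteration 1:
  p = (2 - (0.5)·1.0000) / (2.5) = 0.6000
  q = (1 - (3)·0.6000) / (4) = -0.2000
Iteration 2:
  p = (2 - (0.5)·-0.2000) / (2.5) = 0.8400
  q = (1 - (3)·0.8400) / (4) = -0.3800
Residual b − A·x = (0.0900, 0.0000)

0.0900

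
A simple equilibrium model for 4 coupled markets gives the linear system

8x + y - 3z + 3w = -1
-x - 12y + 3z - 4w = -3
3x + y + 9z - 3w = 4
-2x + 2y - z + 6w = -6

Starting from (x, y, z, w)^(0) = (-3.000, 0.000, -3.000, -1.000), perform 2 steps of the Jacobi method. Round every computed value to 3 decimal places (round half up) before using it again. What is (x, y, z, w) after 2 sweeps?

Iteration 1:
  x = (-1 - (1)·0.000 - (-3)·-3.000 - (3)·-1.000) / (8) = -0.875
  y = (-3 - (-1)·-3.000 - (3)·-3.000 - (-4)·-1.000) / (-12) = 0.083
  z = (4 - (3)·-3.000 - (1)·0.000 - (-3)·-1.000) / (9) = 1.111
  w = (-6 - (-2)·-3.000 - (2)·0.000 - (-1)·-3.000) / (6) = -2.500
Iteration 2:
  x = (-1 - (1)·0.083 - (-3)·1.111 - (3)·-2.500) / (8) = 1.219
  y = (-3 - (-1)·-0.875 - (3)·1.111 - (-4)·-2.500) / (-12) = 1.434
  z = (4 - (3)·-0.875 - (1)·0.083 - (-3)·-2.500) / (9) = -0.106
  w = (-6 - (-2)·-0.875 - (2)·0.083 - (-1)·1.111) / (6) = -1.134

(1.219, 1.434, -0.106, -1.134)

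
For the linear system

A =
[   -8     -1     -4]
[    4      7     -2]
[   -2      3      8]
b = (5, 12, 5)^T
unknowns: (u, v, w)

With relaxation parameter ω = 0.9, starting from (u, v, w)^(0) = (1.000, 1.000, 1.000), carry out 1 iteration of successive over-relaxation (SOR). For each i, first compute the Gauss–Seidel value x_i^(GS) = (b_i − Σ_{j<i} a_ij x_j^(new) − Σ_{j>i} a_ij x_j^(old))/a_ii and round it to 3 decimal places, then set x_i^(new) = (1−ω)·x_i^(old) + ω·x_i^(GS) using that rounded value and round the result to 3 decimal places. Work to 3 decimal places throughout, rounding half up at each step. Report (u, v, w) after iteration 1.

Iteration 1:
  u: GS value = (5 - (-1)·1.000 - (-4)·1.000) / (-8) = -1.250;  u ← (1−ω)·1.000 + ω·-1.250 = -1.025
  v: GS value = (12 - (4)·-1.025 - (-2)·1.000) / (7) = 2.586;  v ← (1−ω)·1.000 + ω·2.586 = 2.427
  w: GS value = (5 - (-2)·-1.025 - (3)·2.427) / (8) = -0.541;  w ← (1−ω)·1.000 + ω·-0.541 = -0.387

(-1.025, 2.427, -0.387)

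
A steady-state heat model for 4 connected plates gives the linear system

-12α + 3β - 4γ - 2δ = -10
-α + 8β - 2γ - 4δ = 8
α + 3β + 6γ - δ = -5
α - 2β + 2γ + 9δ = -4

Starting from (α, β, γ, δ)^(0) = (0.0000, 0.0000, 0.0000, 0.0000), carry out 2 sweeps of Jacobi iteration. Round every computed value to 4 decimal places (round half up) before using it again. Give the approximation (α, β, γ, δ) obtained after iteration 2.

Iteration 1:
  α = (-10 - (3)·0.0000 - (-4)·0.0000 - (-2)·0.0000) / (-12) = 0.8333
  β = (8 - (-1)·0.0000 - (-2)·0.0000 - (-4)·0.0000) / (8) = 1.0000
  γ = (-5 - (1)·0.0000 - (3)·0.0000 - (-1)·0.0000) / (6) = -0.8333
  δ = (-4 - (1)·0.0000 - (-2)·0.0000 - (2)·0.0000) / (9) = -0.4444
Iteration 2:
  α = (-10 - (3)·1.0000 - (-4)·-0.8333 - (-2)·-0.4444) / (-12) = 1.4352
  β = (8 - (-1)·0.8333 - (-2)·-0.8333 - (-4)·-0.4444) / (8) = 0.6736
  γ = (-5 - (1)·0.8333 - (3)·1.0000 - (-1)·-0.4444) / (6) = -1.5463
  δ = (-4 - (1)·0.8333 - (-2)·1.0000 - (2)·-0.8333) / (9) = -0.1296

(1.4352, 0.6736, -1.5463, -0.1296)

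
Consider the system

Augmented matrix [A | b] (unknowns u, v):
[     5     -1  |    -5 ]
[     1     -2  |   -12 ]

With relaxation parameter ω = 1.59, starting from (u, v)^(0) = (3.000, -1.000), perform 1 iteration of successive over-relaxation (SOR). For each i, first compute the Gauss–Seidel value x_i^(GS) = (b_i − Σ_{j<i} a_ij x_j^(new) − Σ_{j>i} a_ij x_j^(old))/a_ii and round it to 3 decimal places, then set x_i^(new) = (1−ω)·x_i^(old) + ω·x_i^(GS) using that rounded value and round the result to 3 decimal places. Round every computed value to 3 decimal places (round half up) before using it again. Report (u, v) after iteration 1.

(-3.678, 7.206)

Iteration 1:
  u: GS value = (-5 - (-1)·-1.000) / (5) = -1.200;  u ← (1−ω)·3.000 + ω·-1.200 = -3.678
  v: GS value = (-12 - (1)·-3.678) / (-2) = 4.161;  v ← (1−ω)·-1.000 + ω·4.161 = 7.206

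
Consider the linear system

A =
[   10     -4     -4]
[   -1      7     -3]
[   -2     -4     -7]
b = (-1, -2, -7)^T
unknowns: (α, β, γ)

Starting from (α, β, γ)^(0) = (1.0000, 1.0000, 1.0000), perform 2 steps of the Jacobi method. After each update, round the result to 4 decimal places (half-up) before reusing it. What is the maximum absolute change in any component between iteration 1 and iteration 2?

Iteration 1:
  α = (-1 - (-4)·1.0000 - (-4)·1.0000) / (10) = 0.7000
  β = (-2 - (-1)·1.0000 - (-3)·1.0000) / (7) = 0.2857
  γ = (-7 - (-2)·1.0000 - (-4)·1.0000) / (-7) = 0.1429
Iteration 2:
  α = (-1 - (-4)·0.2857 - (-4)·0.1429) / (10) = 0.0714
  β = (-2 - (-1)·0.7000 - (-3)·0.1429) / (7) = -0.1245
  γ = (-7 - (-2)·0.7000 - (-4)·0.2857) / (-7) = 0.6367
Change: (-0.6286, -0.4102, 0.4938) → max |·| = 0.6286

0.6286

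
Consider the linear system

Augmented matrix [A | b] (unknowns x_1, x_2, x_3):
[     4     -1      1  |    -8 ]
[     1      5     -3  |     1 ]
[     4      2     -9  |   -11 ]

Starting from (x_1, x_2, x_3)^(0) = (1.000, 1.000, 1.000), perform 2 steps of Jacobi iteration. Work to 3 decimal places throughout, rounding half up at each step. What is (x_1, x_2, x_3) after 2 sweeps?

Iteration 1:
  x_1 = (-8 - (-1)·1.000 - (1)·1.000) / (4) = -2.000
  x_2 = (1 - (1)·1.000 - (-3)·1.000) / (5) = 0.600
  x_3 = (-11 - (4)·1.000 - (2)·1.000) / (-9) = 1.889
Iteration 2:
  x_1 = (-8 - (-1)·0.600 - (1)·1.889) / (4) = -2.322
  x_2 = (1 - (1)·-2.000 - (-3)·1.889) / (5) = 1.733
  x_3 = (-11 - (4)·-2.000 - (2)·0.600) / (-9) = 0.467

(-2.322, 1.733, 0.467)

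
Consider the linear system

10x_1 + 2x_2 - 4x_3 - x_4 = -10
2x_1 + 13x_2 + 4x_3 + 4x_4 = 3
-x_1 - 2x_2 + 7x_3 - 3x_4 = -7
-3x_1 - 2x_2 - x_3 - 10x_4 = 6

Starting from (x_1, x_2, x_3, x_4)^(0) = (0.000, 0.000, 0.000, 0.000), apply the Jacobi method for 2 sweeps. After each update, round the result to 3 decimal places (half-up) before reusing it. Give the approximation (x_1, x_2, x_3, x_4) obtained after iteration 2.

(-1.506, 0.877, -1.334, -0.246)

Iteration 1:
  x_1 = (-10 - (2)·0.000 - (-4)·0.000 - (-1)·0.000) / (10) = -1.000
  x_2 = (3 - (2)·0.000 - (4)·0.000 - (4)·0.000) / (13) = 0.231
  x_3 = (-7 - (-1)·0.000 - (-2)·0.000 - (-3)·0.000) / (7) = -1.000
  x_4 = (6 - (-3)·0.000 - (-2)·0.000 - (-1)·0.000) / (-10) = -0.600
Iteration 2:
  x_1 = (-10 - (2)·0.231 - (-4)·-1.000 - (-1)·-0.600) / (10) = -1.506
  x_2 = (3 - (2)·-1.000 - (4)·-1.000 - (4)·-0.600) / (13) = 0.877
  x_3 = (-7 - (-1)·-1.000 - (-2)·0.231 - (-3)·-0.600) / (7) = -1.334
  x_4 = (6 - (-3)·-1.000 - (-2)·0.231 - (-1)·-1.000) / (-10) = -0.246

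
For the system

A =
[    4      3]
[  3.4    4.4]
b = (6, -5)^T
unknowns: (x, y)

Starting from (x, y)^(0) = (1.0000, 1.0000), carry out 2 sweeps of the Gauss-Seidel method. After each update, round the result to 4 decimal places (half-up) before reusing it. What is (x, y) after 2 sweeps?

(2.7869, -3.2899)

Iteration 1:
  x = (6 - (3)·1.0000) / (4) = 0.7500
  y = (-5 - (3.4)·0.7500) / (4.4) = -1.7159
Iteration 2:
  x = (6 - (3)·-1.7159) / (4) = 2.7869
  y = (-5 - (3.4)·2.7869) / (4.4) = -3.2899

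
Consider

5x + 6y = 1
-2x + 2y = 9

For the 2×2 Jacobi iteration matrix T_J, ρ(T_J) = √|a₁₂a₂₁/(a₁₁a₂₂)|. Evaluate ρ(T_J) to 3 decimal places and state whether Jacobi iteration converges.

a₁₂a₂₁/(a₁₁a₂₂) = (6)·(-2) / ((5)·(2)) = -1.200000
ρ = √|-1.200000| = √1.200000 = 1.095
ρ > 1, so Jacobi diverges

1.095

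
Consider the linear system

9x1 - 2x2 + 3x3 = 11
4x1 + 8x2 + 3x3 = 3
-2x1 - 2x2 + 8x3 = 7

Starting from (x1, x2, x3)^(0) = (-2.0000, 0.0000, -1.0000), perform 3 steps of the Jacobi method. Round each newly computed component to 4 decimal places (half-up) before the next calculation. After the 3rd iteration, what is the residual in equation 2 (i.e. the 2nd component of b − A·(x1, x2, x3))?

Iteration 1:
  x1 = (11 - (-2)·0.0000 - (3)·-1.0000) / (9) = 1.5556
  x2 = (3 - (4)·-2.0000 - (3)·-1.0000) / (8) = 1.7500
  x3 = (7 - (-2)·-2.0000 - (-2)·0.0000) / (8) = 0.3750
Iteration 2:
  x1 = (11 - (-2)·1.7500 - (3)·0.3750) / (9) = 1.4861
  x2 = (3 - (4)·1.5556 - (3)·0.3750) / (8) = -0.5434
  x3 = (7 - (-2)·1.5556 - (-2)·1.7500) / (8) = 1.7014
Iteration 3:
  x1 = (11 - (-2)·-0.5434 - (3)·1.7014) / (9) = 0.5343
  x2 = (3 - (4)·1.4861 - (3)·1.7014) / (8) = -1.0061
  x3 = (7 - (-2)·1.4861 - (-2)·-0.5434) / (8) = 1.1107
Residual b − A·x = (0.8470, 5.5795, -2.8292)

5.5795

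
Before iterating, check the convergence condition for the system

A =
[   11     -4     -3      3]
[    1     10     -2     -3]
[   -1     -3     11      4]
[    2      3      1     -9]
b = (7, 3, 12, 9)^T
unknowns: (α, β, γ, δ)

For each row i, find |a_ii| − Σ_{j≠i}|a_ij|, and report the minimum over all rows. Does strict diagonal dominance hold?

1

row 1: |11| − (4+3+3) = 1
row 2: |10| − (1+2+3) = 4
row 3: |11| − (1+3+4) = 3
row 4: |-9| − (2+3+1) = 3
minimum over rows = 1 → strictly diagonally dominant (convergence guaranteed)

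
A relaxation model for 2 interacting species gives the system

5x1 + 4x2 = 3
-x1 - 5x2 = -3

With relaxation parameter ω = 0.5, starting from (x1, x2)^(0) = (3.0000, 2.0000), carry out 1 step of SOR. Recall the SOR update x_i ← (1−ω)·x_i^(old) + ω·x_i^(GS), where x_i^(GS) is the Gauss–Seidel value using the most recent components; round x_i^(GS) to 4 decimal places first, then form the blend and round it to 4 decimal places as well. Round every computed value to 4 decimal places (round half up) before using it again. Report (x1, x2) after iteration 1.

(1.0000, 1.2000)

Iteration 1:
  x1: GS value = (3 - (4)·2.0000) / (5) = -1.0000;  x1 ← (1−ω)·3.0000 + ω·-1.0000 = 1.0000
  x2: GS value = (-3 - (-1)·1.0000) / (-5) = 0.4000;  x2 ← (1−ω)·2.0000 + ω·0.4000 = 1.2000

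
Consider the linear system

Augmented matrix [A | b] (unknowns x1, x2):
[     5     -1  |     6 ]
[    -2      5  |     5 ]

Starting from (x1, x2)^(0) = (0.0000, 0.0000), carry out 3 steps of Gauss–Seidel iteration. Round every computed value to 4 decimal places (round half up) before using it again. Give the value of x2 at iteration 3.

Iteration 1:
  x1 = (6 - (-1)·0.0000) / (5) = 1.2000
  x2 = (5 - (-2)·1.2000) / (5) = 1.4800
Iteration 2:
  x1 = (6 - (-1)·1.4800) / (5) = 1.4960
  x2 = (5 - (-2)·1.4960) / (5) = 1.5984
Iteration 3:
  x1 = (6 - (-1)·1.5984) / (5) = 1.5197
  x2 = (5 - (-2)·1.5197) / (5) = 1.6079

1.6079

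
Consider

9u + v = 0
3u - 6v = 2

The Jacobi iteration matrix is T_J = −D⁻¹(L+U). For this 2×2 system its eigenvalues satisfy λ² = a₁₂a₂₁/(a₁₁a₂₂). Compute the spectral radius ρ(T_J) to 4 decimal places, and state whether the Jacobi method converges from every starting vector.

a₁₂a₂₁/(a₁₁a₂₂) = (1)·(3) / ((9)·(-6)) = -0.055556
ρ = √|-0.055556| = √0.055556 = 0.2357
ρ < 1, so Jacobi converges

0.2357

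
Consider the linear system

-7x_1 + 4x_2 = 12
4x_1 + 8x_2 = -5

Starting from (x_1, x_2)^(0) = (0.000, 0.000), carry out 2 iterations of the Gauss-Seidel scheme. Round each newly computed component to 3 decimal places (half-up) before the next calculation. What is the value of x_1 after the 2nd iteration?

Iteration 1:
  x_1 = (12 - (4)·0.000) / (-7) = -1.714
  x_2 = (-5 - (4)·-1.714) / (8) = 0.232
Iteration 2:
  x_1 = (12 - (4)·0.232) / (-7) = -1.582
  x_2 = (-5 - (4)·-1.582) / (8) = 0.166

-1.582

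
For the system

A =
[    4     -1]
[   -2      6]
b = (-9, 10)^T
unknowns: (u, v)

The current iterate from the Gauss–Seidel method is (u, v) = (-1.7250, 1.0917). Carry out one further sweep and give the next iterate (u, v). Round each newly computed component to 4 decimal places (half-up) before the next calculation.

(-1.9771, 1.0076)

One sweep:
  u = (-9 - (-1)·1.0917) / (4) = -1.9771
  v = (10 - (-2)·-1.9771) / (6) = 1.0076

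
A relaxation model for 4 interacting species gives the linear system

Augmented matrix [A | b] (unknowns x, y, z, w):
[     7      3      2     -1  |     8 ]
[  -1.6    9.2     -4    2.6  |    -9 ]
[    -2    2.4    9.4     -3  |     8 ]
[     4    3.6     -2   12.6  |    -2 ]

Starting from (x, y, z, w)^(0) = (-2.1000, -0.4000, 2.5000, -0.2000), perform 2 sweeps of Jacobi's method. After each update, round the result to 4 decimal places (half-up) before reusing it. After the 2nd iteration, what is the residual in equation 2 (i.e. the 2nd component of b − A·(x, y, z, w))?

7.9094

Iteration 1:
  x = (8 - (3)·-0.4000 - (2)·2.5000 - (-1)·-0.2000) / (7) = 0.5714
  y = (-9 - (-1.6)·-2.1000 - (-4)·2.5000 - (2.6)·-0.2000) / (9.2) = -0.2000
  z = (8 - (-2)·-2.1000 - (2.4)·-0.4000 - (-3)·-0.2000) / (9.4) = 0.4426
  w = (-2 - (4)·-2.1000 - (3.6)·-0.4000 - (-2)·2.5000) / (12.6) = 1.0190
Iteration 2:
  x = (8 - (3)·-0.2000 - (2)·0.4426 - (-1)·1.0190) / (7) = 1.2477
  y = (-9 - (-1.6)·0.5714 - (-4)·0.4426 - (2.6)·1.0190) / (9.2) = -0.9744
  z = (8 - (-2)·0.5714 - (2.4)·-0.2000 - (-3)·1.0190) / (9.4) = 1.3489
  w = (-2 - (4)·0.5714 - (3.6)·-0.2000 - (-2)·0.4426) / (12.6) = -0.2127
Residual b − A·x = (-0.7212, 7.9094, -0.4838, 1.8949)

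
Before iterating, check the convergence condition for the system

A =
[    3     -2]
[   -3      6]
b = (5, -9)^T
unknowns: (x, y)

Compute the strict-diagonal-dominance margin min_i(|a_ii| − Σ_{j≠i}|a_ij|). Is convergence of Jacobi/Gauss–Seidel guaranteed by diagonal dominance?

1

row 1: |3| − (2) = 1
row 2: |6| − (3) = 3
minimum over rows = 1 → strictly diagonally dominant (convergence guaranteed)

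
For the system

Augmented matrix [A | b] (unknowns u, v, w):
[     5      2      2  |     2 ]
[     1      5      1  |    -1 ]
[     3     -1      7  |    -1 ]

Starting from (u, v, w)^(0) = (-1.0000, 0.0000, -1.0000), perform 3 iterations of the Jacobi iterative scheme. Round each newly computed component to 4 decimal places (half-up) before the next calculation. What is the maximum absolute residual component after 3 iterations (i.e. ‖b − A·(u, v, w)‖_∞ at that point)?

Iteration 1:
  u = (2 - (2)·0.0000 - (2)·-1.0000) / (5) = 0.8000
  v = (-1 - (1)·-1.0000 - (1)·-1.0000) / (5) = 0.2000
  w = (-1 - (3)·-1.0000 - (-1)·0.0000) / (7) = 0.2857
Iteration 2:
  u = (2 - (2)·0.2000 - (2)·0.2857) / (5) = 0.2057
  v = (-1 - (1)·0.8000 - (1)·0.2857) / (5) = -0.4171
  w = (-1 - (3)·0.8000 - (-1)·0.2000) / (7) = -0.4571
Iteration 3:
  u = (2 - (2)·-0.4171 - (2)·-0.4571) / (5) = 0.7497
  v = (-1 - (1)·0.2057 - (1)·-0.4571) / (5) = -0.1497
  w = (-1 - (3)·0.2057 - (-1)·-0.4171) / (7) = -0.2906
Residual b − A·x = (-0.8679, -0.7106, -1.3646); ∞-norm = 1.3646

1.3646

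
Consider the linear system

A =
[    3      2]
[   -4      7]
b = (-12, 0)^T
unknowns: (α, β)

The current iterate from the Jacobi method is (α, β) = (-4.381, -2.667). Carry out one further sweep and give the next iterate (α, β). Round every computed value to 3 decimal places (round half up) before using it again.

(-2.222, -2.503)

One sweep:
  α = (-12 - (2)·-2.667) / (3) = -2.222
  β = (0 - (-4)·-4.381) / (7) = -2.503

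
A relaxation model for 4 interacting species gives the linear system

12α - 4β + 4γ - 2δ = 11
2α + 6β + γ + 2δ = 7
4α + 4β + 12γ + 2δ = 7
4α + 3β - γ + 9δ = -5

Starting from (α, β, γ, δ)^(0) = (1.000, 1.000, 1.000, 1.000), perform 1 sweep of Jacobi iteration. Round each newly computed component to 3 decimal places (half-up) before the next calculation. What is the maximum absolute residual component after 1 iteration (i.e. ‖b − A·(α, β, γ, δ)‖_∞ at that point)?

Iteration 1:
  α = (11 - (-4)·1.000 - (4)·1.000 - (-2)·1.000) / (12) = 1.083
  β = (7 - (2)·1.000 - (1)·1.000 - (2)·1.000) / (6) = 0.333
  γ = (7 - (4)·1.000 - (4)·1.000 - (2)·1.000) / (12) = -0.250
  δ = (-5 - (4)·1.000 - (3)·1.000 - (-1)·1.000) / (9) = -1.222
Residual b − A·x = (-2.108, 5.530, 6.780, 0.417); ∞-norm = 6.780

6.780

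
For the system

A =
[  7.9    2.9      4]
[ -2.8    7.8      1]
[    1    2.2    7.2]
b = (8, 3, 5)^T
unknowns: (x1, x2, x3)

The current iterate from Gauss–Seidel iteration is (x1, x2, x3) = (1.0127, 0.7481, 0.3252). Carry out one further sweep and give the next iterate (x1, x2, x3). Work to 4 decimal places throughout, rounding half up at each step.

One sweep:
  x1 = (8 - (2.9)·0.7481 - (4)·0.3252) / (7.9) = 0.5734
  x2 = (3 - (-2.8)·0.5734 - (1)·0.3252) / (7.8) = 0.5488
  x3 = (5 - (1)·0.5734 - (2.2)·0.5488) / (7.2) = 0.4471

(0.5734, 0.5488, 0.4471)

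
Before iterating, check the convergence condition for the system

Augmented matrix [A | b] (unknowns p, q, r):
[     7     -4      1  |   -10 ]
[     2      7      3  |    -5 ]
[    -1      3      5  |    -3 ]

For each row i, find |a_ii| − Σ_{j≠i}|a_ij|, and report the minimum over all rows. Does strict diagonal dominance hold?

1

row 1: |7| − (4+1) = 2
row 2: |7| − (2+3) = 2
row 3: |5| − (1+3) = 1
minimum over rows = 1 → strictly diagonally dominant (convergence guaranteed)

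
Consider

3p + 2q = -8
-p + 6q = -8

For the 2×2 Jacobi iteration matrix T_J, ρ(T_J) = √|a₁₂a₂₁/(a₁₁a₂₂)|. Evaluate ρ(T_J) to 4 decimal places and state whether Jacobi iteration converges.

0.3333

a₁₂a₂₁/(a₁₁a₂₂) = (2)·(-1) / ((3)·(6)) = -0.111111
ρ = √|-0.111111| = √0.111111 = 0.3333
ρ < 1, so Jacobi converges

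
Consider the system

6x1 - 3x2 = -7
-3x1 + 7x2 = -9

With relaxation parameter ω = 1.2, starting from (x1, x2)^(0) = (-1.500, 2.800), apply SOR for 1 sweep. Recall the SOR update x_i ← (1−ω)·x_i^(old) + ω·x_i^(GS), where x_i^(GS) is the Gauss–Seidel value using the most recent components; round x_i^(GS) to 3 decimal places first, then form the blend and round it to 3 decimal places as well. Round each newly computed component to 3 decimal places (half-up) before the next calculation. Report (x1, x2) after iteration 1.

Iteration 1:
  x1: GS value = (-7 - (-3)·2.800) / (6) = 0.233;  x1 ← (1−ω)·-1.500 + ω·0.233 = 0.580
  x2: GS value = (-9 - (-3)·0.580) / (7) = -1.037;  x2 ← (1−ω)·2.800 + ω·-1.037 = -1.804

(0.580, -1.804)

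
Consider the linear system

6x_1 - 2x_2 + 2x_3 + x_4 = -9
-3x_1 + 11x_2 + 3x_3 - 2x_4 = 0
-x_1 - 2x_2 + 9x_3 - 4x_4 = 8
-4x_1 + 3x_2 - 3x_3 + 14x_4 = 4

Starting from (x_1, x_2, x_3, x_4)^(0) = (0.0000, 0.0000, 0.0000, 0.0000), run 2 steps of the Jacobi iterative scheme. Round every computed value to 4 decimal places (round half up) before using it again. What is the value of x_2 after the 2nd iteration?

Iteration 1:
  x_1 = (-9 - (-2)·0.0000 - (2)·0.0000 - (1)·0.0000) / (6) = -1.5000
  x_2 = (0 - (-3)·0.0000 - (3)·0.0000 - (-2)·0.0000) / (11) = 0.0000
  x_3 = (8 - (-1)·0.0000 - (-2)·0.0000 - (-4)·0.0000) / (9) = 0.8889
  x_4 = (4 - (-4)·0.0000 - (3)·0.0000 - (-3)·0.0000) / (14) = 0.2857
Iteration 2:
  x_1 = (-9 - (-2)·0.0000 - (2)·0.8889 - (1)·0.2857) / (6) = -1.8439
  x_2 = (0 - (-3)·-1.5000 - (3)·0.8889 - (-2)·0.2857) / (11) = -0.5996
  x_3 = (8 - (-1)·-1.5000 - (-2)·0.0000 - (-4)·0.2857) / (9) = 0.8492
  x_4 = (4 - (-4)·-1.5000 - (3)·0.0000 - (-3)·0.8889) / (14) = 0.0476

-0.5996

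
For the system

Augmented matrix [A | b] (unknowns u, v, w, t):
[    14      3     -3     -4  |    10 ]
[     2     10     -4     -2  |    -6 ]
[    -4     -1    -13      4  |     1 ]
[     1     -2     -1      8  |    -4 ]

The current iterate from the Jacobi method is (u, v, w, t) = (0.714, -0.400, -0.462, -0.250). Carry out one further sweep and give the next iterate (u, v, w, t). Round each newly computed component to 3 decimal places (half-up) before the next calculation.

One sweep:
  u = (10 - (3)·-0.400 - (-3)·-0.462 - (-4)·-0.250) / (14) = 0.630
  v = (-6 - (2)·0.714 - (-4)·-0.462 - (-2)·-0.250) / (10) = -0.978
  w = (1 - (-4)·0.714 - (-1)·-0.400 - (4)·-0.250) / (-13) = -0.343
  t = (-4 - (1)·0.714 - (-2)·-0.400 - (-1)·-0.462) / (8) = -0.747

(0.630, -0.978, -0.343, -0.747)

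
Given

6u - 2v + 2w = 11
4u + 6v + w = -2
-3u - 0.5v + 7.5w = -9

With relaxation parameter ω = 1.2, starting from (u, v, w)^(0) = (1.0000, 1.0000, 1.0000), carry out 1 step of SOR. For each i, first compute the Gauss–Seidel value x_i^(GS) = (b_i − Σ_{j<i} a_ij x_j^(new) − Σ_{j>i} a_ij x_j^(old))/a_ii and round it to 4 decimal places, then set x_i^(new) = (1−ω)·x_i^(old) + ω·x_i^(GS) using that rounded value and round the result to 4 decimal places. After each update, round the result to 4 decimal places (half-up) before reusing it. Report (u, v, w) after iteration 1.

(2.0000, -2.4000, -0.8720)

Iteration 1:
  u: GS value = (11 - (-2)·1.0000 - (2)·1.0000) / (6) = 1.8333;  u ← (1−ω)·1.0000 + ω·1.8333 = 2.0000
  v: GS value = (-2 - (4)·2.0000 - (1)·1.0000) / (6) = -1.8333;  v ← (1−ω)·1.0000 + ω·-1.8333 = -2.4000
  w: GS value = (-9 - (-3)·2.0000 - (-0.5)·-2.4000) / (7.5) = -0.5600;  w ← (1−ω)·1.0000 + ω·-0.5600 = -0.8720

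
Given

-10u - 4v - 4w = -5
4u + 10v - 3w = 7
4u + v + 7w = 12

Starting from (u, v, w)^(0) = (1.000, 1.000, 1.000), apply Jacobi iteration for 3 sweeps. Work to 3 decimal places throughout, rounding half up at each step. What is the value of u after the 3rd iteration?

-0.668

Iteration 1:
  u = (-5 - (-4)·1.000 - (-4)·1.000) / (-10) = -0.300
  v = (7 - (4)·1.000 - (-3)·1.000) / (10) = 0.600
  w = (12 - (4)·1.000 - (1)·1.000) / (7) = 1.000
Iteration 2:
  u = (-5 - (-4)·0.600 - (-4)·1.000) / (-10) = -0.140
  v = (7 - (4)·-0.300 - (-3)·1.000) / (10) = 1.120
  w = (12 - (4)·-0.300 - (1)·0.600) / (7) = 1.800
Iteration 3:
  u = (-5 - (-4)·1.120 - (-4)·1.800) / (-10) = -0.668
  v = (7 - (4)·-0.140 - (-3)·1.800) / (10) = 1.296
  w = (12 - (4)·-0.140 - (1)·1.120) / (7) = 1.634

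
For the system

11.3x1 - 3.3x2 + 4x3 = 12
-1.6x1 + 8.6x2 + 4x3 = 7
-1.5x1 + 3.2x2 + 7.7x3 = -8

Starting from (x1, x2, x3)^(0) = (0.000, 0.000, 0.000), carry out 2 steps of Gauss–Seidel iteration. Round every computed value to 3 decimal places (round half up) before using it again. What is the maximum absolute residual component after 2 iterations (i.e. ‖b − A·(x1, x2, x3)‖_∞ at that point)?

2.996

Iteration 1:
  x1 = (12 - (-3.3)·0.000 - (4)·0.000) / (11.3) = 1.062
  x2 = (7 - (-1.6)·1.062 - (4)·0.000) / (8.6) = 1.012
  x3 = (-8 - (-1.5)·1.062 - (3.2)·1.012) / (7.7) = -1.253
Iteration 2:
  x1 = (12 - (-3.3)·1.012 - (4)·-1.253) / (11.3) = 1.801
  x2 = (7 - (-1.6)·1.801 - (4)·-1.253) / (8.6) = 1.732
  x3 = (-8 - (-1.5)·1.801 - (3.2)·1.732) / (7.7) = -1.408
Residual b − A·x = (2.996, 0.618, 0.001); ∞-norm = 2.996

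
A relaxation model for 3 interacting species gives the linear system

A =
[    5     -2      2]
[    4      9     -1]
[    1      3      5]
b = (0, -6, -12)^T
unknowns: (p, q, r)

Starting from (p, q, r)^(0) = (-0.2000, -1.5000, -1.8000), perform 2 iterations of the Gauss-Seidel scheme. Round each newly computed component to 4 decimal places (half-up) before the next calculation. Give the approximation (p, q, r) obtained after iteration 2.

(0.3808, -1.0439, -1.8498)

Iteration 1:
  p = (0 - (-2)·-1.5000 - (2)·-1.8000) / (5) = 0.1200
  q = (-6 - (4)·0.1200 - (-1)·-1.8000) / (9) = -0.9200
  r = (-12 - (1)·0.1200 - (3)·-0.9200) / (5) = -1.8720
Iteration 2:
  p = (0 - (-2)·-0.9200 - (2)·-1.8720) / (5) = 0.3808
  q = (-6 - (4)·0.3808 - (-1)·-1.8720) / (9) = -1.0439
  r = (-12 - (1)·0.3808 - (3)·-1.0439) / (5) = -1.8498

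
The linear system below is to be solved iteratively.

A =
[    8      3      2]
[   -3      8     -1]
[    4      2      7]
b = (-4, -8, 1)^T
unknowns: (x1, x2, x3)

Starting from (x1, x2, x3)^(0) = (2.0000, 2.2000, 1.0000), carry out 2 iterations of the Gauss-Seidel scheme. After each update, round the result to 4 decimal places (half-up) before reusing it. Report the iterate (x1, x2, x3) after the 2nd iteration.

Iteration 1:
  x1 = (-4 - (3)·2.2000 - (2)·1.0000) / (8) = -1.5750
  x2 = (-8 - (-3)·-1.5750 - (-1)·1.0000) / (8) = -1.4656
  x3 = (1 - (4)·-1.5750 - (2)·-1.4656) / (7) = 1.4616
Iteration 2:
  x1 = (-4 - (3)·-1.4656 - (2)·1.4616) / (8) = -0.3158
  x2 = (-8 - (-3)·-0.3158 - (-1)·1.4616) / (8) = -0.9357
  x3 = (1 - (4)·-0.3158 - (2)·-0.9357) / (7) = 0.5907

(-0.3158, -0.9357, 0.5907)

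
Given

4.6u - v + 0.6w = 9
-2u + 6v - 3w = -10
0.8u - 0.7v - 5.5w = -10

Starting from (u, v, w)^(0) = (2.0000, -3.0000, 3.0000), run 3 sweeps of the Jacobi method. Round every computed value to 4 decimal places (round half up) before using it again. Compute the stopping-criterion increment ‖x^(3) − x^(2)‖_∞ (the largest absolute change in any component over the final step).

Iteration 1:
  u = (9 - (-1)·-3.0000 - (0.6)·3.0000) / (4.6) = 0.9130
  v = (-10 - (-2)·2.0000 - (-3)·3.0000) / (6) = 0.5000
  w = (-10 - (0.8)·2.0000 - (-0.7)·-3.0000) / (-5.5) = 2.4909
Iteration 2:
  u = (9 - (-1)·0.5000 - (0.6)·2.4909) / (4.6) = 1.7403
  v = (-10 - (-2)·0.9130 - (-3)·2.4909) / (6) = -0.1169
  w = (-10 - (0.8)·0.9130 - (-0.7)·0.5000) / (-5.5) = 1.8873
Iteration 3:
  u = (9 - (-1)·-0.1169 - (0.6)·1.8873) / (4.6) = 1.6849
  v = (-10 - (-2)·1.7403 - (-3)·1.8873) / (6) = -0.1429
  w = (-10 - (0.8)·1.7403 - (-0.7)·-0.1169) / (-5.5) = 2.0862
Change: (-0.0554, -0.0260, 0.1989) → max |·| = 0.1989

0.1989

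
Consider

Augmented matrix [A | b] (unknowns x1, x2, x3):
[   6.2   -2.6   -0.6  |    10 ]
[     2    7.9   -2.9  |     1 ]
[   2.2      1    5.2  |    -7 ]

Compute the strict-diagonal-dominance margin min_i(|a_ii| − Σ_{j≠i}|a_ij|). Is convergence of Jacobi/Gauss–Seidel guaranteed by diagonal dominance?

row 1: |6.2| − (2.6+0.6) = 3
row 2: |7.9| − (2+2.9) = 3
row 3: |5.2| − (2.2+1) = 2
minimum over rows = 2 → strictly diagonally dominant (convergence guaranteed)

2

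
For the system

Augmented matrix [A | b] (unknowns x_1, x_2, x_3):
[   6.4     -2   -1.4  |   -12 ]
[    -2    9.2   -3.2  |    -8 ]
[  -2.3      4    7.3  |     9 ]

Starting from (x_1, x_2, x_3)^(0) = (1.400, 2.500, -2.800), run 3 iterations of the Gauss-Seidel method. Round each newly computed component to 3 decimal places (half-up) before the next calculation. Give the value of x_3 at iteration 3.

1.164

Iteration 1:
  x_1 = (-12 - (-2)·2.500 - (-1.4)·-2.800) / (6.4) = -1.706
  x_2 = (-8 - (-2)·-1.706 - (-3.2)·-2.800) / (9.2) = -2.214
  x_3 = (9 - (-2.3)·-1.706 - (4)·-2.214) / (7.3) = 1.909
Iteration 2:
  x_1 = (-12 - (-2)·-2.214 - (-1.4)·1.909) / (6.4) = -2.149
  x_2 = (-8 - (-2)·-2.149 - (-3.2)·1.909) / (9.2) = -0.673
  x_3 = (9 - (-2.3)·-2.149 - (4)·-0.673) / (7.3) = 0.925
Iteration 3:
  x_1 = (-12 - (-2)·-0.673 - (-1.4)·0.925) / (6.4) = -1.883
  x_2 = (-8 - (-2)·-1.883 - (-3.2)·0.925) / (9.2) = -0.957
  x_3 = (9 - (-2.3)·-1.883 - (4)·-0.957) / (7.3) = 1.164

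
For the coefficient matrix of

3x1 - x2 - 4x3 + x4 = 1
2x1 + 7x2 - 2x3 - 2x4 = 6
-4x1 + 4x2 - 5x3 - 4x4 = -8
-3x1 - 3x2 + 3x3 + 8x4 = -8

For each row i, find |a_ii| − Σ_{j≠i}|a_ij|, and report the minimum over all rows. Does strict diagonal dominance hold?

-7

row 1: |3| − (1+4+1) = -3
row 2: |7| − (2+2+2) = 1
row 3: |-5| − (4+4+4) = -7
row 4: |8| − (3+3+3) = -1
minimum over rows = -7 → not strictly diagonally dominant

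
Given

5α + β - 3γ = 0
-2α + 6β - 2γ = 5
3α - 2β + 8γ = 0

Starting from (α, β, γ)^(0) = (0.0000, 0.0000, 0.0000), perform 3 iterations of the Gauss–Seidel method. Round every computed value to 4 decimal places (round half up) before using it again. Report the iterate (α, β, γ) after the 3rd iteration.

(-0.0350, 0.9010, 0.2384)

Iteration 1:
  α = (0 - (1)·0.0000 - (-3)·0.0000) / (5) = 0.0000
  β = (5 - (-2)·0.0000 - (-2)·0.0000) / (6) = 0.8333
  γ = (0 - (3)·0.0000 - (-2)·0.8333) / (8) = 0.2083
Iteration 2:
  α = (0 - (1)·0.8333 - (-3)·0.2083) / (5) = -0.0417
  β = (5 - (-2)·-0.0417 - (-2)·0.2083) / (6) = 0.8889
  γ = (0 - (3)·-0.0417 - (-2)·0.8889) / (8) = 0.2379
Iteration 3:
  α = (0 - (1)·0.8889 - (-3)·0.2379) / (5) = -0.0350
  β = (5 - (-2)·-0.0350 - (-2)·0.2379) / (6) = 0.9010
  γ = (0 - (3)·-0.0350 - (-2)·0.9010) / (8) = 0.2384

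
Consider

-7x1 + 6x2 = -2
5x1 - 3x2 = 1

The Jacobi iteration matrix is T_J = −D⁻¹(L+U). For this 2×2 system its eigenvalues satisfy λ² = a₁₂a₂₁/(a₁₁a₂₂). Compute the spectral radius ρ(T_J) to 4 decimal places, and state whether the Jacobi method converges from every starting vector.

1.1952

a₁₂a₂₁/(a₁₁a₂₂) = (6)·(5) / ((-7)·(-3)) = 1.428571
ρ = √|1.428571| = √1.428571 = 1.1952
ρ > 1, so Jacobi diverges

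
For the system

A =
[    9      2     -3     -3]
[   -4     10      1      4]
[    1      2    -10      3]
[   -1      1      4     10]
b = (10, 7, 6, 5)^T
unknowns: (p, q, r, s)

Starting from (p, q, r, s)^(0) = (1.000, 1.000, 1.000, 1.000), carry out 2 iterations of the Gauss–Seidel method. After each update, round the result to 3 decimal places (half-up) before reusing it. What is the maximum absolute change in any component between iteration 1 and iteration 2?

0.433

Iteration 1:
  p = (10 - (2)·1.000 - (-3)·1.000 - (-3)·1.000) / (9) = 1.556
  q = (7 - (-4)·1.556 - (1)·1.000 - (4)·1.000) / (10) = 0.822
  r = (6 - (1)·1.556 - (2)·0.822 - (3)·1.000) / (-10) = 0.020
  s = (5 - (-1)·1.556 - (1)·0.822 - (4)·0.020) / (10) = 0.565
Iteration 2:
  p = (10 - (2)·0.822 - (-3)·0.020 - (-3)·0.565) / (9) = 1.123
  q = (7 - (-4)·1.123 - (1)·0.020 - (4)·0.565) / (10) = 0.921
  r = (6 - (1)·1.123 - (2)·0.921 - (3)·0.565) / (-10) = -0.134
  s = (5 - (-1)·1.123 - (1)·0.921 - (4)·-0.134) / (10) = 0.574
Change: (-0.433, 0.099, -0.154, 0.009) → max |·| = 0.433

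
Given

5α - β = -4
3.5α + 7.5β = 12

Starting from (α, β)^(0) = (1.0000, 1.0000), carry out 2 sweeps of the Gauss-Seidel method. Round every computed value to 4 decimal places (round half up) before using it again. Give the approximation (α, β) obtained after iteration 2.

Iteration 1:
  α = (-4 - (-1)·1.0000) / (5) = -0.6000
  β = (12 - (3.5)·-0.6000) / (7.5) = 1.8800
Iteration 2:
  α = (-4 - (-1)·1.8800) / (5) = -0.4240
  β = (12 - (3.5)·-0.4240) / (7.5) = 1.7979

(-0.4240, 1.7979)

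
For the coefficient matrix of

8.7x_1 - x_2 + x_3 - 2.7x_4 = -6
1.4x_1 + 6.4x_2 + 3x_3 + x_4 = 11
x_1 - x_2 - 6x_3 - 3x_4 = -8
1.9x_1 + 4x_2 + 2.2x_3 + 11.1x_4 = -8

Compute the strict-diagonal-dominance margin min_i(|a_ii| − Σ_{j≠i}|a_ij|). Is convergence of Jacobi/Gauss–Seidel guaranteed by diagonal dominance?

1

row 1: |8.7| − (1+1+2.7) = 4
row 2: |6.4| − (1.4+3+1) = 1
row 3: |-6| − (1+1+3) = 1
row 4: |11.1| − (1.9+4+2.2) = 3
minimum over rows = 1 → strictly diagonally dominant (convergence guaranteed)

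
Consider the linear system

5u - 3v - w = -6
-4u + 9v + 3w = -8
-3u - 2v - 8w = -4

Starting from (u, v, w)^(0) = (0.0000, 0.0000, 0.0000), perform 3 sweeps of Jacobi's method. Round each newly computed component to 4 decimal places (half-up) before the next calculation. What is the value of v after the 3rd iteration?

Iteration 1:
  u = (-6 - (-3)·0.0000 - (-1)·0.0000) / (5) = -1.2000
  v = (-8 - (-4)·0.0000 - (3)·0.0000) / (9) = -0.8889
  w = (-4 - (-3)·0.0000 - (-2)·0.0000) / (-8) = 0.5000
Iteration 2:
  u = (-6 - (-3)·-0.8889 - (-1)·0.5000) / (5) = -1.6333
  v = (-8 - (-4)·-1.2000 - (3)·0.5000) / (9) = -1.5889
  w = (-4 - (-3)·-1.2000 - (-2)·-0.8889) / (-8) = 1.1722
Iteration 3:
  u = (-6 - (-3)·-1.5889 - (-1)·1.1722) / (5) = -1.9189
  v = (-8 - (-4)·-1.6333 - (3)·1.1722) / (9) = -2.0055
  w = (-4 - (-3)·-1.6333 - (-2)·-1.5889) / (-8) = 1.5097

-2.0055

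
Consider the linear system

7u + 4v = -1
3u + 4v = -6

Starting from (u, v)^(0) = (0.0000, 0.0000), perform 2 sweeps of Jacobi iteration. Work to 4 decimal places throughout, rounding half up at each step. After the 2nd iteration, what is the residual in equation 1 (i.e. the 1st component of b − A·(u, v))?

Iteration 1:
  u = (-1 - (4)·0.0000) / (7) = -0.1429
  v = (-6 - (3)·0.0000) / (4) = -1.5000
Iteration 2:
  u = (-1 - (4)·-1.5000) / (7) = 0.7143
  v = (-6 - (3)·-0.1429) / (4) = -1.3928
Residual b − A·x = (-0.4289, -2.5717)

-0.4289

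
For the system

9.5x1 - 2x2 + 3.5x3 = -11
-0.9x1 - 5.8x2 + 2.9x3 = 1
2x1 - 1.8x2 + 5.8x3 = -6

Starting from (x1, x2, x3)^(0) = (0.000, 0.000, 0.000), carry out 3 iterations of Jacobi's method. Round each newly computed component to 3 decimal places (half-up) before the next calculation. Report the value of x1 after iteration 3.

-1.011

Iteration 1:
  x1 = (-11 - (-2)·0.000 - (3.5)·0.000) / (9.5) = -1.158
  x2 = (1 - (-0.9)·0.000 - (2.9)·0.000) / (-5.8) = -0.172
  x3 = (-6 - (2)·0.000 - (-1.8)·0.000) / (5.8) = -1.034
Iteration 2:
  x1 = (-11 - (-2)·-0.172 - (3.5)·-1.034) / (9.5) = -0.813
  x2 = (1 - (-0.9)·-1.158 - (2.9)·-1.034) / (-5.8) = -0.510
  x3 = (-6 - (2)·-1.158 - (-1.8)·-0.172) / (5.8) = -0.689
Iteration 3:
  x1 = (-11 - (-2)·-0.510 - (3.5)·-0.689) / (9.5) = -1.011
  x2 = (1 - (-0.9)·-0.813 - (2.9)·-0.689) / (-5.8) = -0.391
  x3 = (-6 - (2)·-0.813 - (-1.8)·-0.510) / (5.8) = -0.912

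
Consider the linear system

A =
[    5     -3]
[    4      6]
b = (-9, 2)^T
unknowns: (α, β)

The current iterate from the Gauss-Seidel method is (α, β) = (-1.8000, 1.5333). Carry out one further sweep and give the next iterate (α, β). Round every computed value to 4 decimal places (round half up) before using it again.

(-0.8800, 0.9200)

One sweep:
  α = (-9 - (-3)·1.5333) / (5) = -0.8800
  β = (2 - (4)·-0.8800) / (6) = 0.9200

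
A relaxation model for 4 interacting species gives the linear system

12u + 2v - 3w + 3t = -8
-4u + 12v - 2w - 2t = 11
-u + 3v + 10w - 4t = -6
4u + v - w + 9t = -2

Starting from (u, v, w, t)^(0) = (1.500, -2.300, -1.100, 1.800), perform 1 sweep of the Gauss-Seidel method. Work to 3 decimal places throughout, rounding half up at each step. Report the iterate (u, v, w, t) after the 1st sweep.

(-1.008, 0.697, -0.190, 0.127)

Iteration 1:
  u = (-8 - (2)·-2.300 - (-3)·-1.100 - (3)·1.800) / (12) = -1.008
  v = (11 - (-4)·-1.008 - (-2)·-1.100 - (-2)·1.800) / (12) = 0.697
  w = (-6 - (-1)·-1.008 - (3)·0.697 - (-4)·1.800) / (10) = -0.190
  t = (-2 - (4)·-1.008 - (1)·0.697 - (-1)·-0.190) / (9) = 0.127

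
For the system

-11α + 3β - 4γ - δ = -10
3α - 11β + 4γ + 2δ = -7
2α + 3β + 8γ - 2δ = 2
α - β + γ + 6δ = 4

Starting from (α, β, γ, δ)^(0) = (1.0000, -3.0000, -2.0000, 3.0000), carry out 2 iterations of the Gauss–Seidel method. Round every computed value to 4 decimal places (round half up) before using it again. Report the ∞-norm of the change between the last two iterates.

0.8876

Iteration 1:
  α = (-10 - (3)·-3.0000 - (-4)·-2.0000 - (-1)·3.0000) / (-11) = 0.5455
  β = (-7 - (3)·0.5455 - (4)·-2.0000 - (2)·3.0000) / (-11) = 0.6033
  γ = (2 - (2)·0.5455 - (3)·0.6033 - (-2)·3.0000) / (8) = 0.6374
  δ = (4 - (1)·0.5455 - (-1)·0.6033 - (1)·0.6374) / (6) = 0.5701
Iteration 2:
  α = (-10 - (3)·0.6033 - (-4)·0.6374 - (-1)·0.5701) / (-11) = 0.7900
  β = (-7 - (3)·0.7900 - (4)·0.6374 - (2)·0.5701) / (-11) = 1.1873
  γ = (2 - (2)·0.7900 - (3)·1.1873 - (-2)·0.5701) / (8) = -0.2502
  δ = (4 - (1)·0.7900 - (-1)·1.1873 - (1)·-0.2502) / (6) = 0.7746
Change: (0.2445, 0.5840, -0.8876, 0.2045) → max |·| = 0.8876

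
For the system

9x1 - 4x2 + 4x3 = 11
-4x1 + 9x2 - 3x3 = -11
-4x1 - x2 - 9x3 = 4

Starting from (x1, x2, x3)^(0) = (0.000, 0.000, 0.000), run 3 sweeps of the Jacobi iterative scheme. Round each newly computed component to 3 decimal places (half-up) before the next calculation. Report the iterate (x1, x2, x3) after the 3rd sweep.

Iteration 1:
  x1 = (11 - (-4)·0.000 - (4)·0.000) / (9) = 1.222
  x2 = (-11 - (-4)·0.000 - (-3)·0.000) / (9) = -1.222
  x3 = (4 - (-4)·0.000 - (-1)·0.000) / (-9) = -0.444
Iteration 2:
  x1 = (11 - (-4)·-1.222 - (4)·-0.444) / (9) = 0.876
  x2 = (-11 - (-4)·1.222 - (-3)·-0.444) / (9) = -0.827
  x3 = (4 - (-4)·1.222 - (-1)·-1.222) / (-9) = -0.852
Iteration 3:
  x1 = (11 - (-4)·-0.827 - (4)·-0.852) / (9) = 1.233
  x2 = (-11 - (-4)·0.876 - (-3)·-0.852) / (9) = -1.117
  x3 = (4 - (-4)·0.876 - (-1)·-0.827) / (-9) = -0.742

(1.233, -1.117, -0.742)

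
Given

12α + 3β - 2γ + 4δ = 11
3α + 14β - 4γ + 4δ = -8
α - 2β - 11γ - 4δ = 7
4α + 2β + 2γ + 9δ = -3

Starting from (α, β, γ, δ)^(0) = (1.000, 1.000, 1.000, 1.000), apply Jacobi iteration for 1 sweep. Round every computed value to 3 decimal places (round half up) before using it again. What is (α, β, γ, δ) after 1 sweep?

Iteration 1:
  α = (11 - (3)·1.000 - (-2)·1.000 - (4)·1.000) / (12) = 0.500
  β = (-8 - (3)·1.000 - (-4)·1.000 - (4)·1.000) / (14) = -0.786
  γ = (7 - (1)·1.000 - (-2)·1.000 - (-4)·1.000) / (-11) = -1.091
  δ = (-3 - (4)·1.000 - (2)·1.000 - (2)·1.000) / (9) = -1.222

(0.500, -0.786, -1.091, -1.222)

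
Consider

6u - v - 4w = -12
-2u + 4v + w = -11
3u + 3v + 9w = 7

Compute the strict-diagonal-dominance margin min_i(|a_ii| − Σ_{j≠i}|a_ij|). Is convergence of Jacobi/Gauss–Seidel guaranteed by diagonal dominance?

row 1: |6| − (1+4) = 1
row 2: |4| − (2+1) = 1
row 3: |9| − (3+3) = 3
minimum over rows = 1 → strictly diagonally dominant (convergence guaranteed)

1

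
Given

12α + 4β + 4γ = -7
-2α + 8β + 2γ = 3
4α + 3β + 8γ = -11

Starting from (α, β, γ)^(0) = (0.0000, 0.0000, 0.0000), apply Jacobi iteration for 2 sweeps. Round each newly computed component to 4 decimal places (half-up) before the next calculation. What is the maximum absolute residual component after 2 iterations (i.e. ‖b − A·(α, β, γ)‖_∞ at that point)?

Iteration 1:
  α = (-7 - (4)·0.0000 - (4)·0.0000) / (12) = -0.5833
  β = (3 - (-2)·0.0000 - (2)·0.0000) / (8) = 0.3750
  γ = (-11 - (4)·0.0000 - (3)·0.0000) / (8) = -1.3750
Iteration 2:
  α = (-7 - (4)·0.3750 - (4)·-1.3750) / (12) = -0.2500
  β = (3 - (-2)·-0.5833 - (2)·-1.3750) / (8) = 0.5729
  γ = (-11 - (4)·-0.5833 - (3)·0.3750) / (8) = -1.2240
Residual b − A·x = (-1.3956, 0.3648, -1.9267); ∞-norm = 1.9267

1.9267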